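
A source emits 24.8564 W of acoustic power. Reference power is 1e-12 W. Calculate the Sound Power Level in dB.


Given values:
  W = 24.8564 W
  W_ref = 1e-12 W
Formula: SWL = 10 * log10(W / W_ref)
Compute ratio: W / W_ref = 24856400000000
Compute log10: log10(24856400000000) = 13.395438
Multiply: SWL = 10 * 13.395438 = 133.95

133.95 dB


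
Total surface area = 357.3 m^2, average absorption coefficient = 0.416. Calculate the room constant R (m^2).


Given values:
  S = 357.3 m^2, alpha = 0.416
Formula: R = S * alpha / (1 - alpha)
Numerator: 357.3 * 0.416 = 148.6368
Denominator: 1 - 0.416 = 0.584
R = 148.6368 / 0.584 = 254.52

254.52 m^2


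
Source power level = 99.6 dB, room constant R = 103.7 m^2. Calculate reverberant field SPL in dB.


Given values:
  Lw = 99.6 dB, R = 103.7 m^2
Formula: SPL = Lw + 10 * log10(4 / R)
Compute 4 / R = 4 / 103.7 = 0.038573
Compute 10 * log10(0.038573) = -14.1372
SPL = 99.6 + (-14.1372) = 85.46

85.46 dB


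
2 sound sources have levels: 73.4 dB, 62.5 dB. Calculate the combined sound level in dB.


Formula: L_total = 10 * log10( sum(10^(Li/10)) )
  Source 1: 10^(73.4/10) = 21877616.2395
  Source 2: 10^(62.5/10) = 1778279.41
Sum of linear values = 23655895.6495
L_total = 10 * log10(23655895.6495) = 73.74

73.74 dB


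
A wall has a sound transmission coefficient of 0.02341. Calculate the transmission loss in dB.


Given values:
  tau = 0.02341
Formula: TL = 10 * log10(1 / tau)
Compute 1 / tau = 1 / 0.02341 = 42.7168
Compute log10(42.7168) = 1.630599
TL = 10 * 1.630599 = 16.31

16.31 dB


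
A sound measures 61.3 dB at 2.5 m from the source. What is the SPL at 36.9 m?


Given values:
  SPL1 = 61.3 dB, r1 = 2.5 m, r2 = 36.9 m
Formula: SPL2 = SPL1 - 20 * log10(r2 / r1)
Compute ratio: r2 / r1 = 36.9 / 2.5 = 14.76
Compute log10: log10(14.76) = 1.169086
Compute drop: 20 * 1.169086 = 23.3817
SPL2 = 61.3 - 23.3817 = 37.92

37.92 dB


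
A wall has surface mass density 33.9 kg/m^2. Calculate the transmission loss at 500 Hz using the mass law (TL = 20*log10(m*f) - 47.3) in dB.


Given values:
  m = 33.9 kg/m^2, f = 500 Hz
Formula: TL = 20 * log10(m * f) - 47.3
Compute m * f = 33.9 * 500 = 16950.0
Compute log10(16950.0) = 4.22917
Compute 20 * 4.22917 = 84.5834
TL = 84.5834 - 47.3 = 37.28

37.28 dB


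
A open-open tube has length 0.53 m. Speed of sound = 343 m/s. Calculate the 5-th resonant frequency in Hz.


Given values:
  Tube type: open-open, L = 0.53 m, c = 343 m/s, n = 5
Formula: f_n = n * c / (2 * L)
Compute 2 * L = 2 * 0.53 = 1.06
f = 5 * 343 / 1.06
f = 1617.92

1617.92 Hz


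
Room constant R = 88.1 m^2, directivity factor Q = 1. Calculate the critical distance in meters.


Given values:
  R = 88.1 m^2, Q = 1
Formula: d_c = 0.141 * sqrt(Q * R)
Compute Q * R = 1 * 88.1 = 88.1
Compute sqrt(88.1) = 9.3862
d_c = 0.141 * 9.3862 = 1.323

1.323 m


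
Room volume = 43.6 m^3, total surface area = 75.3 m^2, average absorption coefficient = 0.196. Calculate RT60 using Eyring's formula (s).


Given values:
  V = 43.6 m^3, S = 75.3 m^2, alpha = 0.196
Formula: RT60 = 0.161 * V / (-S * ln(1 - alpha))
Compute ln(1 - 0.196) = ln(0.804) = -0.218156
Denominator: -75.3 * -0.218156 = 16.4271
Numerator: 0.161 * 43.6 = 7.0196
RT60 = 7.0196 / 16.4271 = 0.427

0.427 s


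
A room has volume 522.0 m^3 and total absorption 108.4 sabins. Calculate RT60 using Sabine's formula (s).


Given values:
  V = 522.0 m^3
  A = 108.4 sabins
Formula: RT60 = 0.161 * V / A
Numerator: 0.161 * 522.0 = 84.042
RT60 = 84.042 / 108.4 = 0.775

0.775 s


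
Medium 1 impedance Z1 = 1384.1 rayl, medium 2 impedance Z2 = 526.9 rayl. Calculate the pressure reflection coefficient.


Given values:
  Z1 = 1384.1 rayl, Z2 = 526.9 rayl
Formula: R = (Z2 - Z1) / (Z2 + Z1)
Numerator: Z2 - Z1 = 526.9 - 1384.1 = -857.2
Denominator: Z2 + Z1 = 526.9 + 1384.1 = 1911.0
R = -857.2 / 1911.0 = -0.4486

-0.4486


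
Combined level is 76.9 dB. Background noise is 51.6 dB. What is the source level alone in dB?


Given values:
  L_total = 76.9 dB, L_bg = 51.6 dB
Formula: L_source = 10 * log10(10^(L_total/10) - 10^(L_bg/10))
Convert to linear:
  10^(76.9/10) = 48977881.9368
  10^(51.6/10) = 144543.9771
Difference: 48977881.9368 - 144543.9771 = 48833337.9597
L_source = 10 * log10(48833337.9597) = 76.89

76.89 dB


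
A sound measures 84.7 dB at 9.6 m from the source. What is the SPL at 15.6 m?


Given values:
  SPL1 = 84.7 dB, r1 = 9.6 m, r2 = 15.6 m
Formula: SPL2 = SPL1 - 20 * log10(r2 / r1)
Compute ratio: r2 / r1 = 15.6 / 9.6 = 1.625
Compute log10: log10(1.625) = 0.210853
Compute drop: 20 * 0.210853 = 4.2171
SPL2 = 84.7 - 4.2171 = 80.48

80.48 dB


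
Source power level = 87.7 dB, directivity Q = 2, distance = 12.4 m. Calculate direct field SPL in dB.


Given values:
  Lw = 87.7 dB, Q = 2, r = 12.4 m
Formula: SPL = Lw + 10 * log10(Q / (4 * pi * r^2))
Compute 4 * pi * r^2 = 4 * pi * 12.4^2 = 1932.2051
Compute Q / denom = 2 / 1932.2051 = 0.00103509
Compute 10 * log10(0.00103509) = -29.8502
SPL = 87.7 + (-29.8502) = 57.85

57.85 dB


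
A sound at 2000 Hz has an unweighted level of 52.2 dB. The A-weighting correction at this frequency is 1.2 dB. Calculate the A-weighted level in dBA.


Given values:
  SPL = 52.2 dB
  A-weighting at 2000 Hz = 1.2 dB
Formula: L_A = SPL + A_weight
L_A = 52.2 + (1.2)
L_A = 53.4

53.4 dBA


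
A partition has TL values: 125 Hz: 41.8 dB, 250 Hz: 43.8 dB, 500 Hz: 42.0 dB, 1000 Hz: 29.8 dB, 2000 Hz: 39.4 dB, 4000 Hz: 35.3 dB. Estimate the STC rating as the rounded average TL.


Given TL values at each frequency:
  125 Hz: 41.8 dB
  250 Hz: 43.8 dB
  500 Hz: 42.0 dB
  1000 Hz: 29.8 dB
  2000 Hz: 39.4 dB
  4000 Hz: 35.3 dB
Formula: STC ~ round(average of TL values)
Sum = 41.8 + 43.8 + 42.0 + 29.8 + 39.4 + 35.3 = 232.1
Average = 232.1 / 6 = 38.68
Rounded: 39

39


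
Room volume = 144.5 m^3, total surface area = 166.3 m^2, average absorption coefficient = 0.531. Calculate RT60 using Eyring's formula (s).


Given values:
  V = 144.5 m^3, S = 166.3 m^2, alpha = 0.531
Formula: RT60 = 0.161 * V / (-S * ln(1 - alpha))
Compute ln(1 - 0.531) = ln(0.469) = -0.757153
Denominator: -166.3 * -0.757153 = 125.9145
Numerator: 0.161 * 144.5 = 23.2645
RT60 = 23.2645 / 125.9145 = 0.185

0.185 s


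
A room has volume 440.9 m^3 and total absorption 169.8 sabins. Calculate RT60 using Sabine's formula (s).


Given values:
  V = 440.9 m^3
  A = 169.8 sabins
Formula: RT60 = 0.161 * V / A
Numerator: 0.161 * 440.9 = 70.9849
RT60 = 70.9849 / 169.8 = 0.418

0.418 s


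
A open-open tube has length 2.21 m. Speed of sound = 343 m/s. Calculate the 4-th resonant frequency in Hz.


Given values:
  Tube type: open-open, L = 2.21 m, c = 343 m/s, n = 4
Formula: f_n = n * c / (2 * L)
Compute 2 * L = 2 * 2.21 = 4.42
f = 4 * 343 / 4.42
f = 310.41

310.41 Hz


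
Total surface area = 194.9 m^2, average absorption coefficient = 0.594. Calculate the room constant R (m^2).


Given values:
  S = 194.9 m^2, alpha = 0.594
Formula: R = S * alpha / (1 - alpha)
Numerator: 194.9 * 0.594 = 115.7706
Denominator: 1 - 0.594 = 0.406
R = 115.7706 / 0.406 = 285.15

285.15 m^2


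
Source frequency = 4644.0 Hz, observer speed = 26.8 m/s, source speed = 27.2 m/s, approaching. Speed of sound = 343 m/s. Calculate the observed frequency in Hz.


Given values:
  f_s = 4644.0 Hz, v_o = 26.8 m/s, v_s = 27.2 m/s
  Direction: approaching
Formula: f_o = f_s * (c + v_o) / (c - v_s)
Numerator: c + v_o = 343 + 26.8 = 369.8
Denominator: c - v_s = 343 - 27.2 = 315.8
f_o = 4644.0 * 369.8 / 315.8 = 5438.1

5438.1 Hz


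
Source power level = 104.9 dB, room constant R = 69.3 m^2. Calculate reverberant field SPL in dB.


Given values:
  Lw = 104.9 dB, R = 69.3 m^2
Formula: SPL = Lw + 10 * log10(4 / R)
Compute 4 / R = 4 / 69.3 = 0.05772
Compute 10 * log10(0.05772) = -12.3867
SPL = 104.9 + (-12.3867) = 92.51

92.51 dB


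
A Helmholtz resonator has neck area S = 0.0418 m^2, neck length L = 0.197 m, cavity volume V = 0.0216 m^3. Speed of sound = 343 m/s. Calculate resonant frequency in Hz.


Given values:
  S = 0.0418 m^2, L = 0.197 m, V = 0.0216 m^3, c = 343 m/s
Formula: f = (c / (2*pi)) * sqrt(S / (V * L))
Compute V * L = 0.0216 * 0.197 = 0.0042552
Compute S / (V * L) = 0.0418 / 0.0042552 = 9.8233
Compute sqrt(9.8233) = 3.134214
Compute c / (2*pi) = 343 / 6.283185 = 54.590148
f = 54.590148 * 3.134214 = 171.1

171.1 Hz


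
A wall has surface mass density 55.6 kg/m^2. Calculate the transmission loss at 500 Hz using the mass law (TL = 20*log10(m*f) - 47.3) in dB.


Given values:
  m = 55.6 kg/m^2, f = 500 Hz
Formula: TL = 20 * log10(m * f) - 47.3
Compute m * f = 55.6 * 500 = 27800.0
Compute log10(27800.0) = 4.444045
Compute 20 * 4.444045 = 88.8809
TL = 88.8809 - 47.3 = 41.58

41.58 dB


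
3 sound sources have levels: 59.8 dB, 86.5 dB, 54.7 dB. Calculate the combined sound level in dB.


Formula: L_total = 10 * log10( sum(10^(Li/10)) )
  Source 1: 10^(59.8/10) = 954992.586
  Source 2: 10^(86.5/10) = 446683592.151
  Source 3: 10^(54.7/10) = 295120.9227
Sum of linear values = 447933705.6597
L_total = 10 * log10(447933705.6597) = 86.51

86.51 dB


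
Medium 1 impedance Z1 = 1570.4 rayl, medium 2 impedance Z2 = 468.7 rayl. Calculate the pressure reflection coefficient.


Given values:
  Z1 = 1570.4 rayl, Z2 = 468.7 rayl
Formula: R = (Z2 - Z1) / (Z2 + Z1)
Numerator: Z2 - Z1 = 468.7 - 1570.4 = -1101.7
Denominator: Z2 + Z1 = 468.7 + 1570.4 = 2039.1
R = -1101.7 / 2039.1 = -0.5403

-0.5403


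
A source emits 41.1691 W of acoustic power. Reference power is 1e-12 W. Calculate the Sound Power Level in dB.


Given values:
  W = 41.1691 W
  W_ref = 1e-12 W
Formula: SWL = 10 * log10(W / W_ref)
Compute ratio: W / W_ref = 41169100000000
Compute log10: log10(41169100000000) = 13.614571
Multiply: SWL = 10 * 13.614571 = 136.15

136.15 dB


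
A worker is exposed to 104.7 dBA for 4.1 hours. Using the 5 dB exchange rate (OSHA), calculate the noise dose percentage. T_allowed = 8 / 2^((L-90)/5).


Given values:
  L = 104.7 dBA, T = 4.1 hours
Formula: T_allowed = 8 / 2^((L - 90) / 5)
Compute exponent: (104.7 - 90) / 5 = 2.94
Compute 2^(2.94) = 7.674113
T_allowed = 8 / 7.674113 = 1.042466 hours
Dose = (T / T_allowed) * 100
Dose = (4.1 / 1.042466) * 100 = 393.3

393.3 %


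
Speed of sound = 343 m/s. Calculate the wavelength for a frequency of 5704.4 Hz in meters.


Given values:
  c = 343 m/s, f = 5704.4 Hz
Formula: lambda = c / f
lambda = 343 / 5704.4
lambda = 0.0601

0.0601 m


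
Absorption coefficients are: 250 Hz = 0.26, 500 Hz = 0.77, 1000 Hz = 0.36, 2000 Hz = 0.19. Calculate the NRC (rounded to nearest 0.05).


Given values:
  a_250 = 0.26, a_500 = 0.77
  a_1000 = 0.36, a_2000 = 0.19
Formula: NRC = (a250 + a500 + a1000 + a2000) / 4
Sum = 0.26 + 0.77 + 0.36 + 0.19 = 1.58
NRC = 1.58 / 4 = 0.395
Rounded to nearest 0.05: 0.4

0.4


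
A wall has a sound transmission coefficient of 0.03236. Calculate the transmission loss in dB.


Given values:
  tau = 0.03236
Formula: TL = 10 * log10(1 / tau)
Compute 1 / tau = 1 / 0.03236 = 30.9023
Compute log10(30.9023) = 1.489991
TL = 10 * 1.489991 = 14.9

14.9 dB


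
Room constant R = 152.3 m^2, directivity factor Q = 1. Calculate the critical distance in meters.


Given values:
  R = 152.3 m^2, Q = 1
Formula: d_c = 0.141 * sqrt(Q * R)
Compute Q * R = 1 * 152.3 = 152.3
Compute sqrt(152.3) = 12.341
d_c = 0.141 * 12.341 = 1.74

1.74 m


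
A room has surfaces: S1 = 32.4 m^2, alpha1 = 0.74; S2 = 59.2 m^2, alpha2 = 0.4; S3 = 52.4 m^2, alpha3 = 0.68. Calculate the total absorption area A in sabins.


Given surfaces:
  Surface 1: 32.4 * 0.74 = 23.976
  Surface 2: 59.2 * 0.4 = 23.68
  Surface 3: 52.4 * 0.68 = 35.632
Formula: A = sum(Si * alpha_i)
A = 23.976 + 23.68 + 35.632
A = 83.29

83.29 sabins


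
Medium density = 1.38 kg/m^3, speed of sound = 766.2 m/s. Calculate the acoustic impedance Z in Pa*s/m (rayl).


Given values:
  rho = 1.38 kg/m^3
  c = 766.2 m/s
Formula: Z = rho * c
Z = 1.38 * 766.2
Z = 1057.36

1057.36 rayl


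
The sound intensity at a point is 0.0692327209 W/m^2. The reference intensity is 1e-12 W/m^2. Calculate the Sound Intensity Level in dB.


Given values:
  I = 0.0692327209 W/m^2
  I_ref = 1e-12 W/m^2
Formula: SIL = 10 * log10(I / I_ref)
Compute ratio: I / I_ref = 69232720900
Compute log10: log10(69232720900) = 10.840311
Multiply: SIL = 10 * 10.840311 = 108.4

108.4 dB


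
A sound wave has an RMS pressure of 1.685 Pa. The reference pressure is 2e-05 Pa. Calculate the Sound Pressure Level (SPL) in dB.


Given values:
  p = 1.685 Pa
  p_ref = 2e-05 Pa
Formula: SPL = 20 * log10(p / p_ref)
Compute ratio: p / p_ref = 1.685 / 2e-05 = 84250
Compute log10: log10(84250) = 4.92557
Multiply: SPL = 20 * 4.92557 = 98.51

98.51 dB


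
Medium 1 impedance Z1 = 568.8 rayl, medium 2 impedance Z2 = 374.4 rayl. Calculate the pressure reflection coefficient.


Given values:
  Z1 = 568.8 rayl, Z2 = 374.4 rayl
Formula: R = (Z2 - Z1) / (Z2 + Z1)
Numerator: Z2 - Z1 = 374.4 - 568.8 = -194.4
Denominator: Z2 + Z1 = 374.4 + 568.8 = 943.2
R = -194.4 / 943.2 = -0.2061

-0.2061


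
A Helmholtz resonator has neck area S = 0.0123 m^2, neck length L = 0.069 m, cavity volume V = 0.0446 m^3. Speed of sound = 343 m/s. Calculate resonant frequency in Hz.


Given values:
  S = 0.0123 m^2, L = 0.069 m, V = 0.0446 m^3, c = 343 m/s
Formula: f = (c / (2*pi)) * sqrt(S / (V * L))
Compute V * L = 0.0446 * 0.069 = 0.0030774
Compute S / (V * L) = 0.0123 / 0.0030774 = 3.9969
Compute sqrt(3.9969) = 1.999225
Compute c / (2*pi) = 343 / 6.283185 = 54.590148
f = 54.590148 * 1.999225 = 109.14

109.14 Hz


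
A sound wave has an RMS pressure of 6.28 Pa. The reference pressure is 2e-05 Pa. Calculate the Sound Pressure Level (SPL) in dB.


Given values:
  p = 6.28 Pa
  p_ref = 2e-05 Pa
Formula: SPL = 20 * log10(p / p_ref)
Compute ratio: p / p_ref = 6.28 / 2e-05 = 314000
Compute log10: log10(314000) = 5.49693
Multiply: SPL = 20 * 5.49693 = 109.94

109.94 dB


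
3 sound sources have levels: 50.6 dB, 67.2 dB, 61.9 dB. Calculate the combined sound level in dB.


Formula: L_total = 10 * log10( sum(10^(Li/10)) )
  Source 1: 10^(50.6/10) = 114815.3621
  Source 2: 10^(67.2/10) = 5248074.6025
  Source 3: 10^(61.9/10) = 1548816.6189
Sum of linear values = 6911706.5835
L_total = 10 * log10(6911706.5835) = 68.4

68.4 dB


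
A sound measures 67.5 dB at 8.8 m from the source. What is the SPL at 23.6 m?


Given values:
  SPL1 = 67.5 dB, r1 = 8.8 m, r2 = 23.6 m
Formula: SPL2 = SPL1 - 20 * log10(r2 / r1)
Compute ratio: r2 / r1 = 23.6 / 8.8 = 2.6818
Compute log10: log10(2.6818) = 0.428426
Compute drop: 20 * 0.428426 = 8.5685
SPL2 = 67.5 - 8.5685 = 58.93

58.93 dB


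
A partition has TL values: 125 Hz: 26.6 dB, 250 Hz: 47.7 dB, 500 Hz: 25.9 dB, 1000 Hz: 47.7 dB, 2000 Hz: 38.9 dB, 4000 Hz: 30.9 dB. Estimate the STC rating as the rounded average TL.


Given TL values at each frequency:
  125 Hz: 26.6 dB
  250 Hz: 47.7 dB
  500 Hz: 25.9 dB
  1000 Hz: 47.7 dB
  2000 Hz: 38.9 dB
  4000 Hz: 30.9 dB
Formula: STC ~ round(average of TL values)
Sum = 26.6 + 47.7 + 25.9 + 47.7 + 38.9 + 30.9 = 217.7
Average = 217.7 / 6 = 36.28
Rounded: 36

36


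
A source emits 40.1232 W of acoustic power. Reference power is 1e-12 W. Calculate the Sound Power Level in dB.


Given values:
  W = 40.1232 W
  W_ref = 1e-12 W
Formula: SWL = 10 * log10(W / W_ref)
Compute ratio: W / W_ref = 40123200000000
Compute log10: log10(40123200000000) = 13.603396
Multiply: SWL = 10 * 13.603396 = 136.03

136.03 dB


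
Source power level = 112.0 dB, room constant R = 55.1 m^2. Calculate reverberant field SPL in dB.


Given values:
  Lw = 112.0 dB, R = 55.1 m^2
Formula: SPL = Lw + 10 * log10(4 / R)
Compute 4 / R = 4 / 55.1 = 0.072595
Compute 10 * log10(0.072595) = -11.3909
SPL = 112.0 + (-11.3909) = 100.61

100.61 dB


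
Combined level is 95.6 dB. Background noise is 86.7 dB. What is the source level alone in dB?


Given values:
  L_total = 95.6 dB, L_bg = 86.7 dB
Formula: L_source = 10 * log10(10^(L_total/10) - 10^(L_bg/10))
Convert to linear:
  10^(95.6/10) = 3630780547.701
  10^(86.7/10) = 467735141.2872
Difference: 3630780547.701 - 467735141.2872 = 3163045406.4138
L_source = 10 * log10(3163045406.4138) = 95.0

95.0 dB


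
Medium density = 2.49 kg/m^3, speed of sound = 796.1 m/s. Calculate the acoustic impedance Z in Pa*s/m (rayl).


Given values:
  rho = 2.49 kg/m^3
  c = 796.1 m/s
Formula: Z = rho * c
Z = 2.49 * 796.1
Z = 1982.29

1982.29 rayl


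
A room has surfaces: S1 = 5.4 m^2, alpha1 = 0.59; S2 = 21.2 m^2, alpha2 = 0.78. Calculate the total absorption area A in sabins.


Given surfaces:
  Surface 1: 5.4 * 0.59 = 3.186
  Surface 2: 21.2 * 0.78 = 16.536
Formula: A = sum(Si * alpha_i)
A = 3.186 + 16.536
A = 19.72

19.72 sabins


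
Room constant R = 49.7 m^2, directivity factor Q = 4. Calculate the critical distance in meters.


Given values:
  R = 49.7 m^2, Q = 4
Formula: d_c = 0.141 * sqrt(Q * R)
Compute Q * R = 4 * 49.7 = 198.8
Compute sqrt(198.8) = 14.0996
d_c = 0.141 * 14.0996 = 1.988

1.988 m


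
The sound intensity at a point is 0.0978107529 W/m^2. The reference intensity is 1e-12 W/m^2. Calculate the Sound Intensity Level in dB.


Given values:
  I = 0.0978107529 W/m^2
  I_ref = 1e-12 W/m^2
Formula: SIL = 10 * log10(I / I_ref)
Compute ratio: I / I_ref = 97810752900
Compute log10: log10(97810752900) = 10.990387
Multiply: SIL = 10 * 10.990387 = 109.9

109.9 dB


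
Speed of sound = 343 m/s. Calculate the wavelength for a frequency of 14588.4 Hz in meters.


Given values:
  c = 343 m/s, f = 14588.4 Hz
Formula: lambda = c / f
lambda = 343 / 14588.4
lambda = 0.0235

0.0235 m


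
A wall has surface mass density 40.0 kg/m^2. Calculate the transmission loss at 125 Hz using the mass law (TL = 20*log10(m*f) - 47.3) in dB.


Given values:
  m = 40.0 kg/m^2, f = 125 Hz
Formula: TL = 20 * log10(m * f) - 47.3
Compute m * f = 40.0 * 125 = 5000.0
Compute log10(5000.0) = 3.69897
Compute 20 * 3.69897 = 73.9794
TL = 73.9794 - 47.3 = 26.68

26.68 dB


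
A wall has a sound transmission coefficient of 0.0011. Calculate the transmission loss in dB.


Given values:
  tau = 0.0011
Formula: TL = 10 * log10(1 / tau)
Compute 1 / tau = 1 / 0.0011 = 909.0909
Compute log10(909.0909) = 2.958607
TL = 10 * 2.958607 = 29.59

29.59 dB


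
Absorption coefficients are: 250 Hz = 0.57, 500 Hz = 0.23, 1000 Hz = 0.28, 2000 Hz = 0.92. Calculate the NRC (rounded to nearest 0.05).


Given values:
  a_250 = 0.57, a_500 = 0.23
  a_1000 = 0.28, a_2000 = 0.92
Formula: NRC = (a250 + a500 + a1000 + a2000) / 4
Sum = 0.57 + 0.23 + 0.28 + 0.92 = 2.0
NRC = 2.0 / 4 = 0.5
Rounded to nearest 0.05: 0.5

0.5


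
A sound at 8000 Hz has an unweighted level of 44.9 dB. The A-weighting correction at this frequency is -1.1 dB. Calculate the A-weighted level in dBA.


Given values:
  SPL = 44.9 dB
  A-weighting at 8000 Hz = -1.1 dB
Formula: L_A = SPL + A_weight
L_A = 44.9 + (-1.1)
L_A = 43.8

43.8 dBA


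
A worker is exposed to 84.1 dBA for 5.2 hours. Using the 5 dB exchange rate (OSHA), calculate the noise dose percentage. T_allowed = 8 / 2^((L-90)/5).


Given values:
  L = 84.1 dBA, T = 5.2 hours
Formula: T_allowed = 8 / 2^((L - 90) / 5)
Compute exponent: (84.1 - 90) / 5 = -1.18
Compute 2^(-1.18) = 0.441351
T_allowed = 8 / 0.441351 = 18.126163 hours
Dose = (T / T_allowed) * 100
Dose = (5.2 / 18.126163) * 100 = 28.69

28.69 %


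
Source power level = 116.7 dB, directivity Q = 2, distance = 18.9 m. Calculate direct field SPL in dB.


Given values:
  Lw = 116.7 dB, Q = 2, r = 18.9 m
Formula: SPL = Lw + 10 * log10(Q / (4 * pi * r^2))
Compute 4 * pi * r^2 = 4 * pi * 18.9^2 = 4488.8332
Compute Q / denom = 2 / 4488.8332 = 0.00044555
Compute 10 * log10(0.00044555) = -33.511
SPL = 116.7 + (-33.511) = 83.19

83.19 dB


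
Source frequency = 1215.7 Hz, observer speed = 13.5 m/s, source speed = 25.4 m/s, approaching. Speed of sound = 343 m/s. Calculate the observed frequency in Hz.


Given values:
  f_s = 1215.7 Hz, v_o = 13.5 m/s, v_s = 25.4 m/s
  Direction: approaching
Formula: f_o = f_s * (c + v_o) / (c - v_s)
Numerator: c + v_o = 343 + 13.5 = 356.5
Denominator: c - v_s = 343 - 25.4 = 317.6
f_o = 1215.7 * 356.5 / 317.6 = 1364.6

1364.6 Hz


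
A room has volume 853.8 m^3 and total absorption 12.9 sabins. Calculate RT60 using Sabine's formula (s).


Given values:
  V = 853.8 m^3
  A = 12.9 sabins
Formula: RT60 = 0.161 * V / A
Numerator: 0.161 * 853.8 = 137.4618
RT60 = 137.4618 / 12.9 = 10.656

10.656 s


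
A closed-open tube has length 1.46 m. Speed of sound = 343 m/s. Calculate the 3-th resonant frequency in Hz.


Given values:
  Tube type: closed-open, L = 1.46 m, c = 343 m/s, n = 3
Formula: f_n = (2n - 1) * c / (4 * L)
Compute 2n - 1 = 2*3 - 1 = 5
Compute 4 * L = 4 * 1.46 = 5.84
f = 5 * 343 / 5.84
f = 293.66

293.66 Hz


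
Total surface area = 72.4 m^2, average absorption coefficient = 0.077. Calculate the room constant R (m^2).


Given values:
  S = 72.4 m^2, alpha = 0.077
Formula: R = S * alpha / (1 - alpha)
Numerator: 72.4 * 0.077 = 5.5748
Denominator: 1 - 0.077 = 0.923
R = 5.5748 / 0.923 = 6.04

6.04 m^2


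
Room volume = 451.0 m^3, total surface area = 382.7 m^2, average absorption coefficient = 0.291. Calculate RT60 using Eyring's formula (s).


Given values:
  V = 451.0 m^3, S = 382.7 m^2, alpha = 0.291
Formula: RT60 = 0.161 * V / (-S * ln(1 - alpha))
Compute ln(1 - 0.291) = ln(0.709) = -0.3439
Denominator: -382.7 * -0.3439 = 131.6105
Numerator: 0.161 * 451.0 = 72.611
RT60 = 72.611 / 131.6105 = 0.552

0.552 s


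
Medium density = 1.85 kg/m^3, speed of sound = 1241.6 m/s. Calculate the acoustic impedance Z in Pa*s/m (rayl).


Given values:
  rho = 1.85 kg/m^3
  c = 1241.6 m/s
Formula: Z = rho * c
Z = 1.85 * 1241.6
Z = 2296.96

2296.96 rayl


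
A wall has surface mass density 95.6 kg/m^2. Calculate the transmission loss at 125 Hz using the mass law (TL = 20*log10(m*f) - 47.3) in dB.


Given values:
  m = 95.6 kg/m^2, f = 125 Hz
Formula: TL = 20 * log10(m * f) - 47.3
Compute m * f = 95.6 * 125 = 11950.0
Compute log10(11950.0) = 4.077368
Compute 20 * 4.077368 = 81.5474
TL = 81.5474 - 47.3 = 34.25

34.25 dB


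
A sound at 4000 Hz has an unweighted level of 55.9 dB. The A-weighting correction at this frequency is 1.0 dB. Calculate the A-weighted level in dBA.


Given values:
  SPL = 55.9 dB
  A-weighting at 4000 Hz = 1.0 dB
Formula: L_A = SPL + A_weight
L_A = 55.9 + (1.0)
L_A = 56.9

56.9 dBA


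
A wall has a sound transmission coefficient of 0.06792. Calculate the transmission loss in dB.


Given values:
  tau = 0.06792
Formula: TL = 10 * log10(1 / tau)
Compute 1 / tau = 1 / 0.06792 = 14.7232
Compute log10(14.7232) = 1.168002
TL = 10 * 1.168002 = 11.68

11.68 dB


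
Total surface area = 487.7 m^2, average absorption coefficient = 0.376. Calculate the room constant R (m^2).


Given values:
  S = 487.7 m^2, alpha = 0.376
Formula: R = S * alpha / (1 - alpha)
Numerator: 487.7 * 0.376 = 183.3752
Denominator: 1 - 0.376 = 0.624
R = 183.3752 / 0.624 = 293.87

293.87 m^2


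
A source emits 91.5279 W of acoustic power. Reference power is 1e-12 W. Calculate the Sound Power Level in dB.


Given values:
  W = 91.5279 W
  W_ref = 1e-12 W
Formula: SWL = 10 * log10(W / W_ref)
Compute ratio: W / W_ref = 91527900000000
Compute log10: log10(91527900000000) = 13.961553
Multiply: SWL = 10 * 13.961553 = 139.62

139.62 dB


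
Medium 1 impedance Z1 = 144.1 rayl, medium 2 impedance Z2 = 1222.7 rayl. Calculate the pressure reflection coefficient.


Given values:
  Z1 = 144.1 rayl, Z2 = 1222.7 rayl
Formula: R = (Z2 - Z1) / (Z2 + Z1)
Numerator: Z2 - Z1 = 1222.7 - 144.1 = 1078.6
Denominator: Z2 + Z1 = 1222.7 + 144.1 = 1366.8
R = 1078.6 / 1366.8 = 0.7891

0.7891


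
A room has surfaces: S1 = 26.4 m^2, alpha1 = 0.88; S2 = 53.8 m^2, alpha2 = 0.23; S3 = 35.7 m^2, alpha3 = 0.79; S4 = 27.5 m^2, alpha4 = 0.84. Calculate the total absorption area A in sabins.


Given surfaces:
  Surface 1: 26.4 * 0.88 = 23.232
  Surface 2: 53.8 * 0.23 = 12.374
  Surface 3: 35.7 * 0.79 = 28.203
  Surface 4: 27.5 * 0.84 = 23.1
Formula: A = sum(Si * alpha_i)
A = 23.232 + 12.374 + 28.203 + 23.1
A = 86.91

86.91 sabins


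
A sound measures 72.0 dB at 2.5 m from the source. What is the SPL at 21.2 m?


Given values:
  SPL1 = 72.0 dB, r1 = 2.5 m, r2 = 21.2 m
Formula: SPL2 = SPL1 - 20 * log10(r2 / r1)
Compute ratio: r2 / r1 = 21.2 / 2.5 = 8.48
Compute log10: log10(8.48) = 0.928396
Compute drop: 20 * 0.928396 = 18.5679
SPL2 = 72.0 - 18.5679 = 53.43

53.43 dB


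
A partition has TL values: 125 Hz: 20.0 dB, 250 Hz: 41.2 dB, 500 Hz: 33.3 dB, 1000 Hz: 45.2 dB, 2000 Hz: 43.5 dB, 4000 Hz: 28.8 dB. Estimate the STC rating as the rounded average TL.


Given TL values at each frequency:
  125 Hz: 20.0 dB
  250 Hz: 41.2 dB
  500 Hz: 33.3 dB
  1000 Hz: 45.2 dB
  2000 Hz: 43.5 dB
  4000 Hz: 28.8 dB
Formula: STC ~ round(average of TL values)
Sum = 20.0 + 41.2 + 33.3 + 45.2 + 43.5 + 28.8 = 212.0
Average = 212.0 / 6 = 35.33
Rounded: 35

35


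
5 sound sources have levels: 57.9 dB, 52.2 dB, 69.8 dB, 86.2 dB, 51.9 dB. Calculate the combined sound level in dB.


Formula: L_total = 10 * log10( sum(10^(Li/10)) )
  Source 1: 10^(57.9/10) = 616595.0019
  Source 2: 10^(52.2/10) = 165958.6907
  Source 3: 10^(69.8/10) = 9549925.8602
  Source 4: 10^(86.2/10) = 416869383.4703
  Source 5: 10^(51.9/10) = 154881.6619
Sum of linear values = 427356744.685
L_total = 10 * log10(427356744.685) = 86.31

86.31 dB


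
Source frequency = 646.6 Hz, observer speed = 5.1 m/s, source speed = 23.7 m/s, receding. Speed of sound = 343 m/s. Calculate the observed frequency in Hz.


Given values:
  f_s = 646.6 Hz, v_o = 5.1 m/s, v_s = 23.7 m/s
  Direction: receding
Formula: f_o = f_s * (c - v_o) / (c + v_s)
Numerator: c - v_o = 343 - 5.1 = 337.9
Denominator: c + v_s = 343 + 23.7 = 366.7
f_o = 646.6 * 337.9 / 366.7 = 595.82

595.82 Hz


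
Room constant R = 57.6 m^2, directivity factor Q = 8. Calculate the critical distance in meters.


Given values:
  R = 57.6 m^2, Q = 8
Formula: d_c = 0.141 * sqrt(Q * R)
Compute Q * R = 8 * 57.6 = 460.8
Compute sqrt(460.8) = 21.4663
d_c = 0.141 * 21.4663 = 3.027

3.027 m


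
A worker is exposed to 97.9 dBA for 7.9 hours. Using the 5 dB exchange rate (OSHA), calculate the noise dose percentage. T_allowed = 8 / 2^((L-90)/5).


Given values:
  L = 97.9 dBA, T = 7.9 hours
Formula: T_allowed = 8 / 2^((L - 90) / 5)
Compute exponent: (97.9 - 90) / 5 = 1.58
Compute 2^(1.58) = 2.989698
T_allowed = 8 / 2.989698 = 2.675856 hours
Dose = (T / T_allowed) * 100
Dose = (7.9 / 2.675856) * 100 = 295.23

295.23 %


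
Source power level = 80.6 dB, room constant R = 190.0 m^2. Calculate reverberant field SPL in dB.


Given values:
  Lw = 80.6 dB, R = 190.0 m^2
Formula: SPL = Lw + 10 * log10(4 / R)
Compute 4 / R = 4 / 190.0 = 0.021053
Compute 10 * log10(0.021053) = -16.7669
SPL = 80.6 + (-16.7669) = 63.83

63.83 dB


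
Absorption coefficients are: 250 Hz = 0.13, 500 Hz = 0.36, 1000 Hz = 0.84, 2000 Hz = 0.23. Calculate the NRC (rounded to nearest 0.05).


Given values:
  a_250 = 0.13, a_500 = 0.36
  a_1000 = 0.84, a_2000 = 0.23
Formula: NRC = (a250 + a500 + a1000 + a2000) / 4
Sum = 0.13 + 0.36 + 0.84 + 0.23 = 1.56
NRC = 1.56 / 4 = 0.39
Rounded to nearest 0.05: 0.4

0.4


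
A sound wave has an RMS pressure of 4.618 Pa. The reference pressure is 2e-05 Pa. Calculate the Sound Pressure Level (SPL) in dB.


Given values:
  p = 4.618 Pa
  p_ref = 2e-05 Pa
Formula: SPL = 20 * log10(p / p_ref)
Compute ratio: p / p_ref = 4.618 / 2e-05 = 230900
Compute log10: log10(230900) = 5.363424
Multiply: SPL = 20 * 5.363424 = 107.27

107.27 dB


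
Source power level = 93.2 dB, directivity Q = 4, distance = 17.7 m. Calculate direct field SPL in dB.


Given values:
  Lw = 93.2 dB, Q = 4, r = 17.7 m
Formula: SPL = Lw + 10 * log10(Q / (4 * pi * r^2))
Compute 4 * pi * r^2 = 4 * pi * 17.7^2 = 3936.9182
Compute Q / denom = 4 / 3936.9182 = 0.00101602
Compute 10 * log10(0.00101602) = -29.931
SPL = 93.2 + (-29.931) = 63.27

63.27 dB


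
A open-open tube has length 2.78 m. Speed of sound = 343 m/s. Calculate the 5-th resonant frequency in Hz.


Given values:
  Tube type: open-open, L = 2.78 m, c = 343 m/s, n = 5
Formula: f_n = n * c / (2 * L)
Compute 2 * L = 2 * 2.78 = 5.56
f = 5 * 343 / 5.56
f = 308.45

308.45 Hz


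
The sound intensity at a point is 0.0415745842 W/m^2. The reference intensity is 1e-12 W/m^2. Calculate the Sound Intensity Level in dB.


Given values:
  I = 0.0415745842 W/m^2
  I_ref = 1e-12 W/m^2
Formula: SIL = 10 * log10(I / I_ref)
Compute ratio: I / I_ref = 41574584200
Compute log10: log10(41574584200) = 10.618828
Multiply: SIL = 10 * 10.618828 = 106.19

106.19 dB


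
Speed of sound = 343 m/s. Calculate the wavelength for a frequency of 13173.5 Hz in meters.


Given values:
  c = 343 m/s, f = 13173.5 Hz
Formula: lambda = c / f
lambda = 343 / 13173.5
lambda = 0.026

0.026 m


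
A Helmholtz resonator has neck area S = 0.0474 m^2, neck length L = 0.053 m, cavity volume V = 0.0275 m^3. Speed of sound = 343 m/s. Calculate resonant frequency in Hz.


Given values:
  S = 0.0474 m^2, L = 0.053 m, V = 0.0275 m^3, c = 343 m/s
Formula: f = (c / (2*pi)) * sqrt(S / (V * L))
Compute V * L = 0.0275 * 0.053 = 0.0014575
Compute S / (V * L) = 0.0474 / 0.0014575 = 32.5214
Compute sqrt(32.5214) = 5.702754
Compute c / (2*pi) = 343 / 6.283185 = 54.590148
f = 54.590148 * 5.702754 = 311.31

311.31 Hz


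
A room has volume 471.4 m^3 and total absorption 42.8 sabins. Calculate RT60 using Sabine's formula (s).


Given values:
  V = 471.4 m^3
  A = 42.8 sabins
Formula: RT60 = 0.161 * V / A
Numerator: 0.161 * 471.4 = 75.8954
RT60 = 75.8954 / 42.8 = 1.773

1.773 s


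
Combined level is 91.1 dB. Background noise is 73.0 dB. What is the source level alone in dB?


Given values:
  L_total = 91.1 dB, L_bg = 73.0 dB
Formula: L_source = 10 * log10(10^(L_total/10) - 10^(L_bg/10))
Convert to linear:
  10^(91.1/10) = 1288249551.6931
  10^(73.0/10) = 19952623.1497
Difference: 1288249551.6931 - 19952623.1497 = 1268296928.5434
L_source = 10 * log10(1268296928.5434) = 91.03

91.03 dB


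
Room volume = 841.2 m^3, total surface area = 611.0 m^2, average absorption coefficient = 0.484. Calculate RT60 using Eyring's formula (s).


Given values:
  V = 841.2 m^3, S = 611.0 m^2, alpha = 0.484
Formula: RT60 = 0.161 * V / (-S * ln(1 - alpha))
Compute ln(1 - 0.484) = ln(0.516) = -0.661649
Denominator: -611.0 * -0.661649 = 404.2675
Numerator: 0.161 * 841.2 = 135.4332
RT60 = 135.4332 / 404.2675 = 0.335

0.335 s


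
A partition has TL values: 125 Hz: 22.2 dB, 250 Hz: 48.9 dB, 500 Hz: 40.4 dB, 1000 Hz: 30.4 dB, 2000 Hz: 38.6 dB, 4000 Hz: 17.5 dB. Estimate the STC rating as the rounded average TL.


Given TL values at each frequency:
  125 Hz: 22.2 dB
  250 Hz: 48.9 dB
  500 Hz: 40.4 dB
  1000 Hz: 30.4 dB
  2000 Hz: 38.6 dB
  4000 Hz: 17.5 dB
Formula: STC ~ round(average of TL values)
Sum = 22.2 + 48.9 + 40.4 + 30.4 + 38.6 + 17.5 = 198.0
Average = 198.0 / 6 = 33.0
Rounded: 33

33


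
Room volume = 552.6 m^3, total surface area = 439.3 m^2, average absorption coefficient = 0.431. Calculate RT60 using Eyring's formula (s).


Given values:
  V = 552.6 m^3, S = 439.3 m^2, alpha = 0.431
Formula: RT60 = 0.161 * V / (-S * ln(1 - alpha))
Compute ln(1 - 0.431) = ln(0.569) = -0.563875
Denominator: -439.3 * -0.563875 = 247.7103
Numerator: 0.161 * 552.6 = 88.9686
RT60 = 88.9686 / 247.7103 = 0.359

0.359 s


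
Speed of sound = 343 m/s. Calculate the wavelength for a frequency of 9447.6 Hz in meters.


Given values:
  c = 343 m/s, f = 9447.6 Hz
Formula: lambda = c / f
lambda = 343 / 9447.6
lambda = 0.0363

0.0363 m


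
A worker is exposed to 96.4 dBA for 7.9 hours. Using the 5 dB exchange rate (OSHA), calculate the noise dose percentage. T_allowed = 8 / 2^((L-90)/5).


Given values:
  L = 96.4 dBA, T = 7.9 hours
Formula: T_allowed = 8 / 2^((L - 90) / 5)
Compute exponent: (96.4 - 90) / 5 = 1.28
Compute 2^(1.28) = 2.42839
T_allowed = 8 / 2.42839 = 3.294364 hours
Dose = (T / T_allowed) * 100
Dose = (7.9 / 3.294364) * 100 = 239.8

239.8 %


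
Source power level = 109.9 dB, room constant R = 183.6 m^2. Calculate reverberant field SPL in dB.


Given values:
  Lw = 109.9 dB, R = 183.6 m^2
Formula: SPL = Lw + 10 * log10(4 / R)
Compute 4 / R = 4 / 183.6 = 0.021786
Compute 10 * log10(0.021786) = -16.6182
SPL = 109.9 + (-16.6182) = 93.28

93.28 dB


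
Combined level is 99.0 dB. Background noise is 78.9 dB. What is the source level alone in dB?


Given values:
  L_total = 99.0 dB, L_bg = 78.9 dB
Formula: L_source = 10 * log10(10^(L_total/10) - 10^(L_bg/10))
Convert to linear:
  10^(99.0/10) = 7943282347.2428
  10^(78.9/10) = 77624711.6629
Difference: 7943282347.2428 - 77624711.6629 = 7865657635.5799
L_source = 10 * log10(7865657635.5799) = 98.96

98.96 dB


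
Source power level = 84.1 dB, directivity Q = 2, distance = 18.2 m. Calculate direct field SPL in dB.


Given values:
  Lw = 84.1 dB, Q = 2, r = 18.2 m
Formula: SPL = Lw + 10 * log10(Q / (4 * pi * r^2))
Compute 4 * pi * r^2 = 4 * pi * 18.2^2 = 4162.4846
Compute Q / denom = 2 / 4162.4846 = 0.00048048
Compute 10 * log10(0.00048048) = -33.1832
SPL = 84.1 + (-33.1832) = 50.92

50.92 dB


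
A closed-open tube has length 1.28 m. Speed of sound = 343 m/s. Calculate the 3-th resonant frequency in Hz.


Given values:
  Tube type: closed-open, L = 1.28 m, c = 343 m/s, n = 3
Formula: f_n = (2n - 1) * c / (4 * L)
Compute 2n - 1 = 2*3 - 1 = 5
Compute 4 * L = 4 * 1.28 = 5.12
f = 5 * 343 / 5.12
f = 334.96

334.96 Hz


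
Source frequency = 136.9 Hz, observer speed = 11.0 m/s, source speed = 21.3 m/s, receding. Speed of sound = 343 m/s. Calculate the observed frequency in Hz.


Given values:
  f_s = 136.9 Hz, v_o = 11.0 m/s, v_s = 21.3 m/s
  Direction: receding
Formula: f_o = f_s * (c - v_o) / (c + v_s)
Numerator: c - v_o = 343 - 11.0 = 332.0
Denominator: c + v_s = 343 + 21.3 = 364.3
f_o = 136.9 * 332.0 / 364.3 = 124.76

124.76 Hz


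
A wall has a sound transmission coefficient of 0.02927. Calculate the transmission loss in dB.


Given values:
  tau = 0.02927
Formula: TL = 10 * log10(1 / tau)
Compute 1 / tau = 1 / 0.02927 = 34.1647
Compute log10(34.1647) = 1.533578
TL = 10 * 1.533578 = 15.34

15.34 dB


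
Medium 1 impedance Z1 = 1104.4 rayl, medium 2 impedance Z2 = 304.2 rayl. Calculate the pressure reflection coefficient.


Given values:
  Z1 = 1104.4 rayl, Z2 = 304.2 rayl
Formula: R = (Z2 - Z1) / (Z2 + Z1)
Numerator: Z2 - Z1 = 304.2 - 1104.4 = -800.2
Denominator: Z2 + Z1 = 304.2 + 1104.4 = 1408.6
R = -800.2 / 1408.6 = -0.5681

-0.5681


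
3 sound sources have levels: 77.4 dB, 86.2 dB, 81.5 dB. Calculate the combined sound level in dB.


Formula: L_total = 10 * log10( sum(10^(Li/10)) )
  Source 1: 10^(77.4/10) = 54954087.3858
  Source 2: 10^(86.2/10) = 416869383.4703
  Source 3: 10^(81.5/10) = 141253754.4623
Sum of linear values = 613077225.3184
L_total = 10 * log10(613077225.3184) = 87.88

87.88 dB


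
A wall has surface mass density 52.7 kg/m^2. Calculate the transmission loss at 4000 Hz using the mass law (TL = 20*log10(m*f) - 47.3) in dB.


Given values:
  m = 52.7 kg/m^2, f = 4000 Hz
Formula: TL = 20 * log10(m * f) - 47.3
Compute m * f = 52.7 * 4000 = 210800.0
Compute log10(210800.0) = 5.323871
Compute 20 * 5.323871 = 106.4774
TL = 106.4774 - 47.3 = 59.18

59.18 dB


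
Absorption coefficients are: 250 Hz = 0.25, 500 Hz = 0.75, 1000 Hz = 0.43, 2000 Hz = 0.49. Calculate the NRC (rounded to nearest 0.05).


Given values:
  a_250 = 0.25, a_500 = 0.75
  a_1000 = 0.43, a_2000 = 0.49
Formula: NRC = (a250 + a500 + a1000 + a2000) / 4
Sum = 0.25 + 0.75 + 0.43 + 0.49 = 1.92
NRC = 1.92 / 4 = 0.48
Rounded to nearest 0.05: 0.5

0.5


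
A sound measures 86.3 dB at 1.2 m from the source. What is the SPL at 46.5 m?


Given values:
  SPL1 = 86.3 dB, r1 = 1.2 m, r2 = 46.5 m
Formula: SPL2 = SPL1 - 20 * log10(r2 / r1)
Compute ratio: r2 / r1 = 46.5 / 1.2 = 38.75
Compute log10: log10(38.75) = 1.588272
Compute drop: 20 * 1.588272 = 31.7654
SPL2 = 86.3 - 31.7654 = 54.53

54.53 dB


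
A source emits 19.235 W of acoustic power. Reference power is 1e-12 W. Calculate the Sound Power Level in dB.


Given values:
  W = 19.235 W
  W_ref = 1e-12 W
Formula: SWL = 10 * log10(W / W_ref)
Compute ratio: W / W_ref = 19235000000000
Compute log10: log10(19235000000000) = 13.284092
Multiply: SWL = 10 * 13.284092 = 132.84

132.84 dB


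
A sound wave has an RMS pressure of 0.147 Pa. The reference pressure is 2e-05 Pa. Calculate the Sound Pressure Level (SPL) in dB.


Given values:
  p = 0.147 Pa
  p_ref = 2e-05 Pa
Formula: SPL = 20 * log10(p / p_ref)
Compute ratio: p / p_ref = 0.147 / 2e-05 = 7350
Compute log10: log10(7350) = 3.866287
Multiply: SPL = 20 * 3.866287 = 77.33

77.33 dB


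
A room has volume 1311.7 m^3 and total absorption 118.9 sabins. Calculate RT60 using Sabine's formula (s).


Given values:
  V = 1311.7 m^3
  A = 118.9 sabins
Formula: RT60 = 0.161 * V / A
Numerator: 0.161 * 1311.7 = 211.1837
RT60 = 211.1837 / 118.9 = 1.776

1.776 s


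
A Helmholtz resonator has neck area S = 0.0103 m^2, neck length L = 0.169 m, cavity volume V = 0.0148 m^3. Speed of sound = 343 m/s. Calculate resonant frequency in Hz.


Given values:
  S = 0.0103 m^2, L = 0.169 m, V = 0.0148 m^3, c = 343 m/s
Formula: f = (c / (2*pi)) * sqrt(S / (V * L))
Compute V * L = 0.0148 * 0.169 = 0.0025012
Compute S / (V * L) = 0.0103 / 0.0025012 = 4.118
Compute sqrt(4.118) = 2.029286
Compute c / (2*pi) = 343 / 6.283185 = 54.590148
f = 54.590148 * 2.029286 = 110.78

110.78 Hz


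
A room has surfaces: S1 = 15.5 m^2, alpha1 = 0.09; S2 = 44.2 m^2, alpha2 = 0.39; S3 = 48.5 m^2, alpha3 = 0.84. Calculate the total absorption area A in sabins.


Given surfaces:
  Surface 1: 15.5 * 0.09 = 1.395
  Surface 2: 44.2 * 0.39 = 17.238
  Surface 3: 48.5 * 0.84 = 40.74
Formula: A = sum(Si * alpha_i)
A = 1.395 + 17.238 + 40.74
A = 59.37

59.37 sabins


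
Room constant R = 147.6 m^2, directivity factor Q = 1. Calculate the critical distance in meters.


Given values:
  R = 147.6 m^2, Q = 1
Formula: d_c = 0.141 * sqrt(Q * R)
Compute Q * R = 1 * 147.6 = 147.6
Compute sqrt(147.6) = 12.1491
d_c = 0.141 * 12.1491 = 1.713

1.713 m


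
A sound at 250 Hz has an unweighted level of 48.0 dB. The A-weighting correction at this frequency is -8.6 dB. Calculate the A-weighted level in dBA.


Given values:
  SPL = 48.0 dB
  A-weighting at 250 Hz = -8.6 dB
Formula: L_A = SPL + A_weight
L_A = 48.0 + (-8.6)
L_A = 39.4

39.4 dBA


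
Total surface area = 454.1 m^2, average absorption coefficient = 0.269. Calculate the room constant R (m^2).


Given values:
  S = 454.1 m^2, alpha = 0.269
Formula: R = S * alpha / (1 - alpha)
Numerator: 454.1 * 0.269 = 122.1529
Denominator: 1 - 0.269 = 0.731
R = 122.1529 / 0.731 = 167.1

167.1 m^2


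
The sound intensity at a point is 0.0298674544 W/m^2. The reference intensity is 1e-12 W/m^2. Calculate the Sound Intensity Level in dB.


Given values:
  I = 0.0298674544 W/m^2
  I_ref = 1e-12 W/m^2
Formula: SIL = 10 * log10(I / I_ref)
Compute ratio: I / I_ref = 29867454400
Compute log10: log10(29867454400) = 10.475198
Multiply: SIL = 10 * 10.475198 = 104.75

104.75 dB


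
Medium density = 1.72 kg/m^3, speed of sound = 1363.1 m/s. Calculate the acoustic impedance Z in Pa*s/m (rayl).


Given values:
  rho = 1.72 kg/m^3
  c = 1363.1 m/s
Formula: Z = rho * c
Z = 1.72 * 1363.1
Z = 2344.53

2344.53 rayl


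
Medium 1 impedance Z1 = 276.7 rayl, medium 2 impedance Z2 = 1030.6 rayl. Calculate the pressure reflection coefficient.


Given values:
  Z1 = 276.7 rayl, Z2 = 1030.6 rayl
Formula: R = (Z2 - Z1) / (Z2 + Z1)
Numerator: Z2 - Z1 = 1030.6 - 276.7 = 753.9
Denominator: Z2 + Z1 = 1030.6 + 276.7 = 1307.3
R = 753.9 / 1307.3 = 0.5767

0.5767


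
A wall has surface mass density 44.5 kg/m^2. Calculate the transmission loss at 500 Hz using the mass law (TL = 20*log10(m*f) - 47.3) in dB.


Given values:
  m = 44.5 kg/m^2, f = 500 Hz
Formula: TL = 20 * log10(m * f) - 47.3
Compute m * f = 44.5 * 500 = 22250.0
Compute log10(22250.0) = 4.34733
Compute 20 * 4.34733 = 86.9466
TL = 86.9466 - 47.3 = 39.65

39.65 dB
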